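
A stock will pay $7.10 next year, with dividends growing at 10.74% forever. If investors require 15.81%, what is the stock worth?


Formula: P = D1 / (r - g)
Spread: r - g = 0.1581 - 0.1074 = 0.0507
Substituting: P = $7.10 / 0.0507
P = $140.04

$140.04


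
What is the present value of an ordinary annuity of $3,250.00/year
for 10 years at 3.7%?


Formula: PV = PMT * (1 - (1+r)^(-n)) / r
Discount factor: (1 + 0.037)^(-10) = 0.695364
Bracket: 1 - 0.695364 = 0.304636
PV = $3,250.00 * 0.304636 / 0.037 = $26,758.53

$26,758.53


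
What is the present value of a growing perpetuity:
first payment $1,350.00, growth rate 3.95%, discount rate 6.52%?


Formula: PV = C / (r - g)
Spread: r - g = 0.0652 - 0.0395 = 0.0257
Substituting: PV = $1,350.00 / 0.0257
PV = $52,529.18

$52,529.18


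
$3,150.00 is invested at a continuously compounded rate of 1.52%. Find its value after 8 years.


Formula: FV = P * e^(r*t)
Exponent: r*t = 0.0152 * 8 = 0.1216
e^(0.1216) = 1.129302
FV = $3,150.00 * 1.129302 = $3,557.30

$3,557.30


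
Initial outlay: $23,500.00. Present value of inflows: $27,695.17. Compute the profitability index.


Formula: PI = PV(cash flows) / initial investment
Substituting: PI = $27,695.17 / $23,500.00
PI = 1.1785

1.1785


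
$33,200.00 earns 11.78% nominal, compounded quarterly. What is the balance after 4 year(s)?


Formula: FV = P * (1 + r/m)^(m*t)
Period rate: r/m = 0.1178 / 4 = 0.02945
Total periods: m*t = 4 * 4 = 16
Growth factor: (1 + 0.02945)^16 = 1.591051
FV = $33,200.00 * 1.591051 = $52,822.90

$52,822.90


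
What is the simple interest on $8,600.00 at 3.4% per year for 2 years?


Formula: I = P * r * t
Substituting: I = $8,600.00 * 0.034 * 2
Step: I = $8,600.00 * 0.068
I = $584.80

$584.80


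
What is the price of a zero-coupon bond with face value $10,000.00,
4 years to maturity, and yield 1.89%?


Formula: Price = FV / (1 + r)^n
Substituting: Price = $10,000.00 / (1 + 0.0189)^4
Discount factor: (1.0189)^4 = 1.07777
Price = $10,000.00 / 1.07777 = $9,278.41

$9,278.41


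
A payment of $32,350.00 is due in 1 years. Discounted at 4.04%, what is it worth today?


Formula: PV = FV / (1 + r)^n
Substituting: PV = $32,350.00 / (1 + 0.0404)^1
Discount factor: (1.0404)^1 = 1.0404
PV = $32,350.00 / 1.0404 = $31,093.81

$31,093.81


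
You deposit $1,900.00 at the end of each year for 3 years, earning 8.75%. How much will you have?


Formula: FV = PMT * ((1+r)^n - 1) / r
Growth factor: (1 + 0.0875)^3 = 1.286139
Numerator: 1.286139 - 1 = 0.286139
FV = $1,900.00 * 0.286139 / 0.0875 = $6,213.30

$6,213.30


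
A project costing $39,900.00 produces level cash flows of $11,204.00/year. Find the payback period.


Formula: Payback = investment / annual cash flow
Substituting: Payback = $39,900.00 / $11,204.00
Payback = 3.5612 years

3.5612 years


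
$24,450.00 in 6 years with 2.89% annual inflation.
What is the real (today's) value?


Formula: Real value = nominal / (1 + inflation)^years
Price level: (1 + 0.0289)^6 = 1.186421
Real value = $24,450.00 / 1.186421 = $20,608.19

$20,608.19


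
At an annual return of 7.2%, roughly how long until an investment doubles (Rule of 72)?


Formula: Years ≈ 72 / r
Substituting: Years ≈ 72 / 7.2
Years ≈ 10.0

10.0 years


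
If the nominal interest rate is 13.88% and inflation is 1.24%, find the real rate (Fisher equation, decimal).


Formula: (1 + r_real) = (1 + r_nom) / (1 + inflation)
Substituting: (1 + r_real) = 1.1388 / 1.0124
(1 + r_real) = 1.124852
r_real = 1.124852 - 1 = 0.124852

0.124852


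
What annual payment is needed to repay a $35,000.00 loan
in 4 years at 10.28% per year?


Formula: PMT = PV * r / (1 - (1+r)^(-n))
Denominator: 1 - (1 + 0.1028)^(-4) = 0.323897
Numerator: $35,000.00 * 0.1028 = 3598.0
PMT = 3598.0 / 0.323897 = $11,108.48

$11,108.48


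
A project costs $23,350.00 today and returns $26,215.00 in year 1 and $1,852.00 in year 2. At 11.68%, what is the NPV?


Formula: NPV = C0 + C1/(1+r) + C2/(1+r)^2
Discount C1: $26,215.00 / (1 + 0.1168) = $23,473.32
Discount C2: $1,852.00 / (1 + 0.1168)^2 = $1,484.88
NPV = -$23,350.00 + $23,473.32 + $1,484.88 = $1,608.19

$1,608.19


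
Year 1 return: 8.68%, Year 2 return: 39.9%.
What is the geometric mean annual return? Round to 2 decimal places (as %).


Formula: Geometric mean = ((1+r1)*(1+r2))^(1/2) - 1
Product: (1 + 0.0868) * (1 + 0.399) = 1.0868 * 1.399 = 1.520433
Square root: 1.520433^0.5 = 1.233058
Geometric mean = 1.233058 - 1 = 0.233058
As percentage: 23.31%

23.31%


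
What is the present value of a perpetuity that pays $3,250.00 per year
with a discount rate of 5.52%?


Formula: PV = C / r
Substituting: PV = $3,250.00 / 0.0552
PV = $58,876.81

$58,876.81


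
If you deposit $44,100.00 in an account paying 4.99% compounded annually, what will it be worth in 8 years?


Formula: FV = P * (1 + r)^n
Substituting: FV = $44,100.00 * (1 + 0.0499)^8
Growth factor: (1.0499)^8 = 1.47633
FV = $44,100.00 * 1.47633 = $65,106.16

$65,106.16


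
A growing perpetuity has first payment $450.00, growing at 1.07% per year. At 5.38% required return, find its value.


Formula: PV = C / (r - g)
Spread: r - g = 0.0538 - 0.0107 = 0.0431
Substituting: PV = $450.00 / 0.0431
PV = $10,440.84

$10,440.84


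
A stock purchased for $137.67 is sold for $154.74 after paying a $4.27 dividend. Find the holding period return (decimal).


Formula: HPR = (P1 - P0 + D) / P0
Gain: $154.74 - $137.67 + $4.27 = $21.34
HPR = $21.34 / $137.67 = 0.155

0.155


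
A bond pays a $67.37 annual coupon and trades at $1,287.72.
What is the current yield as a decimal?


Formula: Current yield = annual coupon / price
Substituting: CY = $67.37 / $1,287.72
CY = 0.052317

0.052317


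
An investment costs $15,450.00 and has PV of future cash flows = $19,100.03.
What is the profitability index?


Formula: PI = PV(cash flows) / initial investment
Substituting: PI = $19,100.03 / $15,450.00
PI = 1.2362

1.2362


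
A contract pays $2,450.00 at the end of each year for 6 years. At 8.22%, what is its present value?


Formula: PV = PMT * (1 - (1+r)^(-n)) / r
Discount factor: (1 + 0.0822)^(-6) = 0.622522
Bracket: 1 - 0.622522 = 0.377478
PV = $2,450.00 * 0.377478 / 0.0822 = $11,250.86

$11,250.86


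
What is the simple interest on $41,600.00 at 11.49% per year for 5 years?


Formula: I = P * r * t
Substituting: I = $41,600.00 * 0.1149 * 5
Step: I = $41,600.00 * 0.5745
I = $23,899.20

$23,899.20


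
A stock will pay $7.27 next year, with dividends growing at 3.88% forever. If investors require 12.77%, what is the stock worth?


Formula: P = D1 / (r - g)
Spread: r - g = 0.1277 - 0.0388 = 0.0889
Substituting: P = $7.27 / 0.0889
P = $81.78

$81.78


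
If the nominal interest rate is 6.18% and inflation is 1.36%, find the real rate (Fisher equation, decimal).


Formula: (1 + r_real) = (1 + r_nom) / (1 + inflation)
Substituting: (1 + r_real) = 1.0618 / 1.0136
(1 + r_real) = 1.047553
r_real = 1.047553 - 1 = 0.047553

0.047553


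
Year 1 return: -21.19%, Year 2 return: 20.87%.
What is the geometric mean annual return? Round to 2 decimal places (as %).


Formula: Geometric mean = ((1+r1)*(1+r2))^(1/2) - 1
Product: (1 + -0.2119) * (1 + 0.2087) = 0.7881 * 1.2087 = 0.952576
Square root: 0.952576^0.5 = 0.976
Geometric mean = 0.976 - 1 = -0.024
As percentage: -2.40%

-2.40%


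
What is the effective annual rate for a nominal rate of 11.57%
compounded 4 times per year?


Formula: EAR = (1 + r/m)^m - 1
Period rate: r/m = 0.1157 / 4 = 0.028925
Compounding: (1 + 0.028925)^4 = 1.120817
EAR = 1.120817 - 1 = 0.120817

0.120817


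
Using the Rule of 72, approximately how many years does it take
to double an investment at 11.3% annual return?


Formula: Years ≈ 72 / r
Substituting: Years ≈ 72 / 11.3
Years ≈ 6.4

6.4 years


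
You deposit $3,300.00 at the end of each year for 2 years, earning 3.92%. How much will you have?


Formula: FV = PMT * ((1+r)^n - 1) / r
Growth factor: (1 + 0.0392)^2 = 1.079937
Numerator: 1.079937 - 1 = 0.079937
FV = $3,300.00 * 0.079937 / 0.0392 = $6,729.36

$6,729.36


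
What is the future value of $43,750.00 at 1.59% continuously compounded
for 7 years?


Formula: FV = P * e^(r*t)
Exponent: r*t = 0.0159 * 7 = 0.1113
e^(0.1113) = 1.11773
FV = $43,750.00 * 1.11773 = $48,900.70

$48,900.70


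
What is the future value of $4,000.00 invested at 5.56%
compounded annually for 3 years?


Formula: FV = P * (1 + r)^n
Substituting: FV = $4,000.00 * (1 + 0.0556)^3
Growth factor: (1.0556)^3 = 1.176246
FV = $4,000.00 * 1.176246 = $4,704.98

$4,704.98


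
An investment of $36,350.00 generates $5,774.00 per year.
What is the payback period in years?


Formula: Payback = investment / annual cash flow
Substituting: Payback = $36,350.00 / $5,774.00
Payback = 6.2955 years

6.2955 years


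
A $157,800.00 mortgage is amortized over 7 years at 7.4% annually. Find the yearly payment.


Formula: PMT = PV * r / (1 - (1+r)^(-n))
Denominator: 1 - (1 + 0.074)^(-7) = 0.393306
Numerator: $157,800.00 * 0.074 = 11677.2
PMT = 11677.2 / 0.393306 = $29,689.89

$29,689.89


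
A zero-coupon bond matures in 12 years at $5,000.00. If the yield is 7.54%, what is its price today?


Formula: Price = FV / (1 + r)^n
Substituting: Price = $5,000.00 / (1 + 0.0754)^12
Discount factor: (1.0754)^12 = 2.392436
Price = $5,000.00 / 2.392436 = $2,089.92

$2,089.92


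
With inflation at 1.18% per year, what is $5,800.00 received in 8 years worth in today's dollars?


Formula: Real value = nominal / (1 + inflation)^years
Price level: (1 + 0.0118)^8 = 1.098392
Real value = $5,800.00 / 1.098392 = $5,280.45

$5,280.45


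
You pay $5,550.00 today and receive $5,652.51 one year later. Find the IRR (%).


Formula: IRR = C1/C0 - 1
Substituting: IRR = $5,652.51 / $5,550.00 - 1
Ratio: 1.01847 - 1 = 0.01847
IRR = 1.847%

1.847%


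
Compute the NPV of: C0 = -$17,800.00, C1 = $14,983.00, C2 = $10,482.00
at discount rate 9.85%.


Formula: NPV = C0 + C1/(1+r) + C2/(1+r)^2
Discount C1: $14,983.00 / (1 + 0.0985) = $13,639.51
Discount C2: $10,482.00 / (1 + 0.0985)^2 = $8,686.48
NPV = -$17,800.00 + $13,639.51 + $8,686.48 = $4,525.99

$4,525.99


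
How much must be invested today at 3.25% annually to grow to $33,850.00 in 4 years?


Formula: PV = FV / (1 + r)^n
Substituting: PV = $33,850.00 / (1 + 0.0325)^4
Discount factor: (1.0325)^4 = 1.136476
PV = $33,850.00 / 1.136476 = $29,785.06

$29,785.06


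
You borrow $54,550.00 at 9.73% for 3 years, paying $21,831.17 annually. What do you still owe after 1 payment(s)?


Formula: Balance = PV*(1+r)^k - PMT*((1+r)^k - 1)/r
Growth: (1 + 0.0973)^1 = 1.0973
Accumulated factor: ((1+r)^k - 1)/r = 1.0
Balance = $54,550.00 * 1.0973 - $21,831.17 * 1.0
Balance = $38,026.55

$38,026.55


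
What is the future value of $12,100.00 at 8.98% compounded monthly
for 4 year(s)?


Formula: FV = P * (1 + r/m)^(m*t)
Period rate: r/m = 0.0898 / 12 = 0.007483
Total periods: m*t = 12 * 4 = 48
Growth factor: (1 + 0.007483)^48 = 1.430269
FV = $12,100.00 * 1.430269 = $17,306.26

$17,306.26


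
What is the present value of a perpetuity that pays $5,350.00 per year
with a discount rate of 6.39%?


Formula: PV = C / r
Substituting: PV = $5,350.00 / 0.0639
PV = $83,724.57

$83,724.57


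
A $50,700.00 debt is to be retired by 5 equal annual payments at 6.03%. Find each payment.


Formula: PMT = PV * r / (1 - (1+r)^(-n))
Denominator: 1 - (1 + 0.0603)^(-5) = 0.253798
Numerator: $50,700.00 * 0.0603 = 3057.21
PMT = 3057.21 / 0.253798 = $12,045.82

$12,045.82


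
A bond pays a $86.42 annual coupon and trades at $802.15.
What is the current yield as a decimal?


Formula: Current yield = annual coupon / price
Substituting: CY = $86.42 / $802.15
CY = 0.107735

0.107735


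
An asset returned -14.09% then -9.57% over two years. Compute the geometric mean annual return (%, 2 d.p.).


Formula: Geometric mean = ((1+r1)*(1+r2))^(1/2) - 1
Product: (1 + -0.1409) * (1 + -0.0957) = 0.8591 * 0.9043 = 0.776884
Square root: 0.776884^0.5 = 0.88141
Geometric mean = 0.88141 - 1 = -0.11859
As percentage: -11.86%

-11.86%


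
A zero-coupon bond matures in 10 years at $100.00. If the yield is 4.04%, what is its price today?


Formula: Price = FV / (1 + r)^n
Substituting: Price = $100.00 / (1 + 0.0404)^10
Discount factor: (1.0404)^10 = 1.485947
Price = $100.00 / 1.485947 = $67.30

$67.30


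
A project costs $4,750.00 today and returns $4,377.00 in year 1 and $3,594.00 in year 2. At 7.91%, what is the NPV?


Formula: NPV = C0 + C1/(1+r) + C2/(1+r)^2
Discount C1: $4,377.00 / (1 + 0.0791) = $4,056.16
Discount C2: $3,594.00 / (1 + 0.0791)^2 = $3,086.42
NPV = -$4,750.00 + $4,056.16 + $3,086.42 = $2,392.58

$2,392.58


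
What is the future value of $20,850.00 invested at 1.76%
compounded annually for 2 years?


Formula: FV = P * (1 + r)^n
Substituting: FV = $20,850.00 * (1 + 0.0176)^2
Growth factor: (1.0176)^2 = 1.03551
FV = $20,850.00 * 1.03551 = $21,590.38

$21,590.38


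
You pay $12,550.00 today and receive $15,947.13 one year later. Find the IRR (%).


Formula: IRR = C1/C0 - 1
Substituting: IRR = $15,947.13 / $12,550.00 - 1
Ratio: 1.270688 - 1 = 0.270688
IRR = 27.0688%

27.0688%


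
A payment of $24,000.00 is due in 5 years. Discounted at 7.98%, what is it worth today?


Formula: PV = FV / (1 + r)^n
Substituting: PV = $24,000.00 / (1 + 0.0798)^5
Discount factor: (1.0798)^5 = 1.467968
PV = $24,000.00 / 1.467968 = $16,349.13

$16,349.13


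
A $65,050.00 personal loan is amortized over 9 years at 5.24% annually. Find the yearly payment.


Formula: PMT = PV * r / (1 - (1+r)^(-n))
Denominator: 1 - (1 + 0.0524)^(-9) = 0.368501
Numerator: $65,050.00 * 0.0524 = 3408.62
PMT = 3408.62 / 0.368501 = $9,249.95

$9,249.95


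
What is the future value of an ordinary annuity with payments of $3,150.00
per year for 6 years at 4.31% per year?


Formula: FV = PMT * ((1+r)^n - 1) / r
Growth factor: (1 + 0.0431)^6 = 1.288118
Numerator: 1.288118 - 1 = 0.288118
FV = $3,150.00 * 0.288118 / 0.0431 = $21,057.35

$21,057.35


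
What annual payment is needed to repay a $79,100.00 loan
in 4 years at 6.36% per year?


Formula: PMT = PV * r / (1 - (1+r)^(-n))
Denominator: 1 - (1 + 0.0636)^(-4) = 0.218576
Numerator: $79,100.00 * 0.0636 = 5030.76
PMT = 5030.76 / 0.218576 = $23,016.06

$23,016.06


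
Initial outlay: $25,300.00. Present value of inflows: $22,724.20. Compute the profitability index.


Formula: PI = PV(cash flows) / initial investment
Substituting: PI = $22,724.20 / $25,300.00
PI = 0.8982

0.8982


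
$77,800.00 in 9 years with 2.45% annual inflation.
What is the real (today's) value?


Formula: Real value = nominal / (1 + inflation)^years
Price level: (1 + 0.0245)^9 = 1.243391
Real value = $77,800.00 / 1.243391 = $62,570.83

$62,570.83


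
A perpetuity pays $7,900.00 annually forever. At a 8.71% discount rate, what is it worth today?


Formula: PV = C / r
Substituting: PV = $7,900.00 / 0.0871
PV = $90,700.34

$90,700.34


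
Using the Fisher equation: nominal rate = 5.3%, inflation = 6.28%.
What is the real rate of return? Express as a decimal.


Formula: (1 + r_real) = (1 + r_nom) / (1 + inflation)
Substituting: (1 + r_real) = 1.053 / 1.0628
(1 + r_real) = 0.990779
r_real = 0.990779 - 1 = -0.009221

-0.009221


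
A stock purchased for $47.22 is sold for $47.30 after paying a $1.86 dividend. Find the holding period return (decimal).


Formula: HPR = (P1 - P0 + D) / P0
Gain: $47.30 - $47.22 + $1.86 = $1.94
HPR = $1.94 / $47.22 = 0.0411

0.0411


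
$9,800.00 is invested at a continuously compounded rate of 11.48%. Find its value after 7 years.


Formula: FV = P * e^(r*t)
Exponent: r*t = 0.1148 * 7 = 0.8036
e^(0.8036) = 2.233567
FV = $9,800.00 * 2.233567 = $21,888.96

$21,888.96


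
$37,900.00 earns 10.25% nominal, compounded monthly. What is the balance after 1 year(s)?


Formula: FV = P * (1 + r/m)^(m*t)
Period rate: r/m = 0.1025 / 12 = 0.008542
Total periods: m*t = 12 * 1 = 12
Growth factor: (1 + 0.008542)^12 = 1.107455
FV = $37,900.00 * 1.107455 = $41,972.55

$41,972.55


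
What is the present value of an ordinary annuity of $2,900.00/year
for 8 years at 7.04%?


Formula: PV = PMT * (1 - (1+r)^(-n)) / r
Discount factor: (1 + 0.0704)^(-8) = 0.580271
Bracket: 1 - 0.580271 = 0.419729
PV = $2,900.00 * 0.419729 / 0.0704 = $17,289.95

$17,289.95


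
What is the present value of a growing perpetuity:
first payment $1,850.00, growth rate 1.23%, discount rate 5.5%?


Formula: PV = C / (r - g)
Spread: r - g = 0.055 - 0.0123 = 0.0427
Substituting: PV = $1,850.00 / 0.0427
PV = $43,325.53

$43,325.53


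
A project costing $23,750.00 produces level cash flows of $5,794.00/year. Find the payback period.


Formula: Payback = investment / annual cash flow
Substituting: Payback = $23,750.00 / $5,794.00
Payback = 4.0991 years

4.0991 years


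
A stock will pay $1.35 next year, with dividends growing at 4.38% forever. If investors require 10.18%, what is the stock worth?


Formula: P = D1 / (r - g)
Spread: r - g = 0.1018 - 0.0438 = 0.058
Substituting: P = $1.35 / 0.058
P = $23.28

$23.28


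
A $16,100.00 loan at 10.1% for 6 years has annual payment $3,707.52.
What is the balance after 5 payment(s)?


Formula: Balance = PV*(1+r)^k - PMT*((1+r)^k - 1)/r
Growth: (1 + 0.101)^5 = 1.617844
Accumulated factor: ((1+r)^k - 1)/r = 6.117266
Balance = $16,100.00 * 1.617844 - $3,707.52 * 6.117266
Balance = $3,367.40

$3,367.40


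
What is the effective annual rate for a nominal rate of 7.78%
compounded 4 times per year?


Formula: EAR = (1 + r/m)^m - 1
Period rate: r/m = 0.0778 / 4 = 0.01945
Compounding: (1 + 0.01945)^4 = 1.080099
EAR = 1.080099 - 1 = 0.080099

0.080099


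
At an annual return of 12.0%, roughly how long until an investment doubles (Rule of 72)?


Formula: Years ≈ 72 / r
Substituting: Years ≈ 72 / 12.0
Years ≈ 6.0

6.0 years


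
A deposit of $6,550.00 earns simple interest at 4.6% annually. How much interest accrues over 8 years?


Formula: I = P * r * t
Substituting: I = $6,550.00 * 0.046 * 8
Step: I = $6,550.00 * 0.368
I = $2,410.40

$2,410.40


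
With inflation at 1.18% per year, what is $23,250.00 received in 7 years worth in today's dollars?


Formula: Real value = nominal / (1 + inflation)^years
Price level: (1 + 0.0118)^7 = 1.085582
Real value = $23,250.00 / 1.085582 = $21,417.08

$21,417.08


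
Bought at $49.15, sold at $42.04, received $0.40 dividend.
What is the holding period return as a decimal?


Formula: HPR = (P1 - P0 + D) / P0
Gain: $42.04 - $49.15 + $0.40 = -$6.71
HPR = -$6.71 / $49.15 = -0.1365

-0.1365


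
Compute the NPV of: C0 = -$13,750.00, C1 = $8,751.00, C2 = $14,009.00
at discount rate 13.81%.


Formula: NPV = C0 + C1/(1+r) + C2/(1+r)^2
Discount C1: $8,751.00 / (1 + 0.1381) = $7,689.13
Discount C2: $14,009.00 / (1 + 0.1381)^2 = $10,815.49
NPV = -$13,750.00 + $7,689.13 + $10,815.49 = $4,754.62

$4,754.62


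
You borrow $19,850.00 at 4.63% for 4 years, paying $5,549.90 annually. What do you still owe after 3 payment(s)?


Formula: Balance = PV*(1+r)^k - PMT*((1+r)^k - 1)/r
Growth: (1 + 0.0463)^3 = 1.14543
Accumulated factor: ((1+r)^k - 1)/r = 3.141044
Balance = $19,850.00 * 1.14543 - $5,549.90 * 3.141044
Balance = $5,304.31

$5,304.31


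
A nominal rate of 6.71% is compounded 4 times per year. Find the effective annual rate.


Formula: EAR = (1 + r/m)^m - 1
Period rate: r/m = 0.0671 / 4 = 0.016775
Compounding: (1 + 0.016775)^4 = 1.068807
EAR = 1.068807 - 1 = 0.068807

0.068807


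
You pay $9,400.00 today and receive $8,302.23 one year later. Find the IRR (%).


Formula: IRR = C1/C0 - 1
Substituting: IRR = $8,302.23 / $9,400.00 - 1
Ratio: 0.883216 - 1 = -0.116784
IRR = -11.6784%

-11.6784%


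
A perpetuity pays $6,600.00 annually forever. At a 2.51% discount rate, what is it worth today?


Formula: PV = C / r
Substituting: PV = $6,600.00 / 0.0251
PV = $262,948.21

$262,948.21


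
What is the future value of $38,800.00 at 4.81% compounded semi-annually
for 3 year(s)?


Formula: FV = P * (1 + r/m)^(m*t)
Period rate: r/m = 0.0481 / 2 = 0.02405
Total periods: m*t = 2 * 3 = 6
Growth factor: (1 + 0.02405)^6 = 1.153259
FV = $38,800.00 * 1.153259 = $44,746.46

$44,746.46


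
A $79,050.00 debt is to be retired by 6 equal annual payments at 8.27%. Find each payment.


Formula: PMT = PV * r / (1 - (1+r)^(-n))
Denominator: 1 - (1 + 0.0827)^(-6) = 0.379201
Numerator: $79,050.00 * 0.0827 = 6537.435
PMT = 6537.435 / 0.379201 = $17,240.04

$17,240.04


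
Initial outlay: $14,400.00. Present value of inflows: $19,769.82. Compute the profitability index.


Formula: PI = PV(cash flows) / initial investment
Substituting: PI = $19,769.82 / $14,400.00
PI = 1.3729

1.3729


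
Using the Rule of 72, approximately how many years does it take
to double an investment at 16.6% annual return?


Formula: Years ≈ 72 / r
Substituting: Years ≈ 72 / 16.6
Years ≈ 4.3

4.3 years


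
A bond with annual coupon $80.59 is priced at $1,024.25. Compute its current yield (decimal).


Formula: Current yield = annual coupon / price
Substituting: CY = $80.59 / $1,024.25
CY = 0.078682

0.078682


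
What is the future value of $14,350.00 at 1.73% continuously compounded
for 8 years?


Formula: FV = P * e^(r*t)
Exponent: r*t = 0.0173 * 8 = 0.1384
e^(0.1384) = 1.148435
FV = $14,350.00 * 1.148435 = $16,480.04

$16,480.04


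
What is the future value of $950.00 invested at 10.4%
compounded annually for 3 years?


Formula: FV = P * (1 + r)^n
Substituting: FV = $950.00 * (1 + 0.104)^3
Growth factor: (1.104)^3 = 1.345573
FV = $950.00 * 1.345573 = $1,278.29

$1,278.29


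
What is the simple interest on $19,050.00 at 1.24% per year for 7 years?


Formula: I = P * r * t
Substituting: I = $19,050.00 * 0.0124 * 7
Step: I = $19,050.00 * 0.0868
I = $1,653.54

$1,653.54


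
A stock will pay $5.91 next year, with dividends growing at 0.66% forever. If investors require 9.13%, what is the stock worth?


Formula: P = D1 / (r - g)
Spread: r - g = 0.0913 - 0.0066 = 0.0847
Substituting: P = $5.91 / 0.0847
P = $69.78

$69.78


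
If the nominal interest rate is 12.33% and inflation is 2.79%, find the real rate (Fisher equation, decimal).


Formula: (1 + r_real) = (1 + r_nom) / (1 + inflation)
Substituting: (1 + r_real) = 1.1233 / 1.0279
(1 + r_real) = 1.092811
r_real = 1.092811 - 1 = 0.092811

0.092811


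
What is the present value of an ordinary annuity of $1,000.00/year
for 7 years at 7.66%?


Formula: PV = PMT * (1 - (1+r)^(-n)) / r
Discount factor: (1 + 0.0766)^(-7) = 0.596512
Bracket: 1 - 0.596512 = 0.403488
PV = $1,000.00 * 0.403488 / 0.0766 = $5,267.46

$5,267.46


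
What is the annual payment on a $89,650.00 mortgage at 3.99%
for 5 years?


Formula: PMT = PV * r / (1 - (1+r)^(-n))
Denominator: 1 - (1 + 0.0399)^(-5) = 0.177678
Numerator: $89,650.00 * 0.0399 = 3577.035
PMT = 3577.035 / 0.177678 = $20,132.16

$20,132.16


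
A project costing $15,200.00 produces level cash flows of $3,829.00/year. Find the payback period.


Formula: Payback = investment / annual cash flow
Substituting: Payback = $15,200.00 / $3,829.00
Payback = 3.9697 years

3.9697 years


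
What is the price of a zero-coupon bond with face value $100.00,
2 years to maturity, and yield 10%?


Formula: Price = FV / (1 + r)^n
Substituting: Price = $100.00 / (1 + 0.1)^2
Discount factor: (1.1)^2 = 1.21
Price = $100.00 / 1.21 = $82.64

$82.64


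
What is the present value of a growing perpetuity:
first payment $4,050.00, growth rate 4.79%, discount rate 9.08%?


Formula: PV = C / (r - g)
Spread: r - g = 0.0908 - 0.0479 = 0.0429
Substituting: PV = $4,050.00 / 0.0429
PV = $94,405.59

$94,405.59


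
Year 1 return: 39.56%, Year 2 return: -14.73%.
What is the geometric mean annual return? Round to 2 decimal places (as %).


Formula: Geometric mean = ((1+r1)*(1+r2))^(1/2) - 1
Product: (1 + 0.3956) * (1 + -0.1473) = 1.3956 * 0.8527 = 1.190028
Square root: 1.190028^0.5 = 1.090884
Geometric mean = 1.090884 - 1 = 0.090884
As percentage: 9.09%

9.09%


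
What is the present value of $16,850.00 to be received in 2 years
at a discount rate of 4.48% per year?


Formula: PV = FV / (1 + r)^n
Substituting: PV = $16,850.00 / (1 + 0.0448)^2
Discount factor: (1.0448)^2 = 1.091607
PV = $16,850.00 / 1.091607 = $15,435.96

$15,435.96


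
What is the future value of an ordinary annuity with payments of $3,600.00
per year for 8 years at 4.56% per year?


Formula: FV = PMT * ((1+r)^n - 1) / r
Growth factor: (1 + 0.0456)^8 = 1.428646
Numerator: 1.428646 - 1 = 0.428646
FV = $3,600.00 * 0.428646 / 0.0456 = $33,840.47

$33,840.47


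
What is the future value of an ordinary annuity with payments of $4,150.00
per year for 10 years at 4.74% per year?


Formula: FV = PMT * ((1+r)^n - 1) / r
Growth factor: (1 + 0.0474)^10 = 1.589007
Numerator: 1.589007 - 1 = 0.589007
FV = $4,150.00 * 0.589007 / 0.0474 = $51,569.14

$51,569.14


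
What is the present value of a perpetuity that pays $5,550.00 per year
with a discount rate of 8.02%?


Formula: PV = C / r
Substituting: PV = $5,550.00 / 0.0802
PV = $69,202.00

$69,202.00


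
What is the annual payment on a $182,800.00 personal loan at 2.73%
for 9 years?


Formula: PMT = PV * r / (1 - (1+r)^(-n))
Denominator: 1 - (1 + 0.0273)^(-9) = 0.215262
Numerator: $182,800.00 * 0.0273 = 4990.44
PMT = 4990.44 / 0.215262 = $23,183.04

$23,183.04


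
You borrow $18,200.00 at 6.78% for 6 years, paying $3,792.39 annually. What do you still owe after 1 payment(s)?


Formula: Balance = PV*(1+r)^k - PMT*((1+r)^k - 1)/r
Growth: (1 + 0.0678)^1 = 1.0678
Accumulated factor: ((1+r)^k - 1)/r = 1.0
Balance = $18,200.00 * 1.0678 - $3,792.39 * 1.0
Balance = $15,641.57

$15,641.57


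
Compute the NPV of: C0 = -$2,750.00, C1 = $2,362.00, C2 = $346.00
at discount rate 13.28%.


Formula: NPV = C0 + C1/(1+r) + C2/(1+r)^2
Discount C1: $2,362.00 / (1 + 0.1328) = $2,085.10
Discount C2: $346.00 / (1 + 0.1328)^2 = $269.63
NPV = -$2,750.00 + $2,085.10 + $269.63 = -$395.27

-$395.27


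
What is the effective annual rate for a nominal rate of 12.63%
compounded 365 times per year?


Formula: EAR = (1 + r/m)^m - 1
Period rate: r/m = 0.1263 / 365 = 0.000346
Compounding: (1 + 0.000346)^365 = 1.134598
EAR = 1.134598 - 1 = 0.134598

0.134598


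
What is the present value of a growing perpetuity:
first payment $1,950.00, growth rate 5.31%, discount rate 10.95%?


Formula: PV = C / (r - g)
Spread: r - g = 0.1095 - 0.0531 = 0.0564
Substituting: PV = $1,950.00 / 0.0564
PV = $34,574.47

$34,574.47


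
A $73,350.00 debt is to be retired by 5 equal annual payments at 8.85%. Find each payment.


Formula: PMT = PV * r / (1 - (1+r)^(-n))
Denominator: 1 - (1 + 0.0885)^(-5) = 0.345578
Numerator: $73,350.00 * 0.0885 = 6491.475
PMT = 6491.475 / 0.345578 = $18,784.39

$18,784.39


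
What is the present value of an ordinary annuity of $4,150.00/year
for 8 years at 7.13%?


Formula: PV = PMT * (1 - (1+r)^(-n)) / r
Discount factor: (1 + 0.0713)^(-8) = 0.576383
Bracket: 1 - 0.576383 = 0.423617
PV = $4,150.00 * 0.423617 / 0.0713 = $24,656.53

$24,656.53


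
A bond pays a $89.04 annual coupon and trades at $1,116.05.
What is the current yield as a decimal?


Formula: Current yield = annual coupon / price
Substituting: CY = $89.04 / $1,116.05
CY = 0.079781

0.079781


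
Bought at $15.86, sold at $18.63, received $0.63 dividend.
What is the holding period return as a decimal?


Formula: HPR = (P1 - P0 + D) / P0
Gain: $18.63 - $15.86 + $0.63 = $3.40
HPR = $3.40 / $15.86 = 0.2144

0.2144


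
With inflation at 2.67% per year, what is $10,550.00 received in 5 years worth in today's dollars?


Formula: Real value = nominal / (1 + inflation)^years
Price level: (1 + 0.0267)^5 = 1.140822
Real value = $10,550.00 / 1.140822 = $9,247.72

$9,247.72


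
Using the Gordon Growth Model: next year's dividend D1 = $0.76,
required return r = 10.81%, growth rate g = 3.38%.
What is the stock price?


Formula: P = D1 / (r - g)
Spread: r - g = 0.1081 - 0.0338 = 0.0743
Substituting: P = $0.76 / 0.0743
P = $10.23

$10.23


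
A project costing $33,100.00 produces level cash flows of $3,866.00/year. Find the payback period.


Formula: Payback = investment / annual cash flow
Substituting: Payback = $33,100.00 / $3,866.00
Payback = 8.5618 years

8.5618 years


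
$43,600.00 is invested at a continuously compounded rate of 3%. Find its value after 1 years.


Formula: FV = P * e^(r*t)
Exponent: r*t = 0.03 * 1 = 0.03
e^(0.03) = 1.030455
FV = $43,600.00 * 1.030455 = $44,927.82

$44,927.82


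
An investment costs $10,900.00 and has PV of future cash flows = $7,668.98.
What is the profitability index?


Formula: PI = PV(cash flows) / initial investment
Substituting: PI = $7,668.98 / $10,900.00
PI = 0.7036

0.7036


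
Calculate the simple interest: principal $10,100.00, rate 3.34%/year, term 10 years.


Formula: I = P * r * t
Substituting: I = $10,100.00 * 0.0334 * 10
Step: I = $10,100.00 * 0.334
I = $3,373.40

$3,373.40


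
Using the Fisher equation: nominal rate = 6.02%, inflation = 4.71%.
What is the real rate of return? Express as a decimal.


Formula: (1 + r_real) = (1 + r_nom) / (1 + inflation)
Substituting: (1 + r_real) = 1.0602 / 1.0471
(1 + r_real) = 1.012511
r_real = 1.012511 - 1 = 0.012511

0.012511


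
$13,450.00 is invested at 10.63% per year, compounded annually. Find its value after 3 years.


Formula: FV = P * (1 + r)^n
Substituting: FV = $13,450.00 * (1 + 0.1063)^3
Growth factor: (1.1063)^3 = 1.354
FV = $13,450.00 * 1.354 = $18,211.30

$18,211.30


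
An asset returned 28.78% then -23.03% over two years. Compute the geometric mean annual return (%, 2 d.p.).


Formula: Geometric mean = ((1+r1)*(1+r2))^(1/2) - 1
Product: (1 + 0.2878) * (1 + -0.2303) = 1.2878 * 0.7697 = 0.99122
Square root: 0.99122^0.5 = 0.9956
Geometric mean = 0.9956 - 1 = -0.0044
As percentage: -0.44%

-0.44%


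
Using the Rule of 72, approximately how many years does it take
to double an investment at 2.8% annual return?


Formula: Years ≈ 72 / r
Substituting: Years ≈ 72 / 2.8
Years ≈ 25.7

25.7 years


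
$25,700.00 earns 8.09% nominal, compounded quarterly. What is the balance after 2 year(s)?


Formula: FV = P * (1 + r/m)^(m*t)
Period rate: r/m = 0.0809 / 4 = 0.020225
Total periods: m*t = 4 * 2 = 8
Growth factor: (1 + 0.020225)^8 = 1.173729
FV = $25,700.00 * 1.173729 = $30,164.83

$30,164.83


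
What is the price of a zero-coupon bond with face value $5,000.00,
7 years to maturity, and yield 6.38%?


Formula: Price = FV / (1 + r)^n
Substituting: Price = $5,000.00 / (1 + 0.0638)^7
Discount factor: (1.0638)^7 = 1.541771
Price = $5,000.00 / 1.541771 = $3,243.02

$3,243.02


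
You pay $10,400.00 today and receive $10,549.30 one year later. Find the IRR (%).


Formula: IRR = C1/C0 - 1
Substituting: IRR = $10,549.30 / $10,400.00 - 1
Ratio: 1.014356 - 1 = 0.014356
IRR = 1.4356%

1.4356%


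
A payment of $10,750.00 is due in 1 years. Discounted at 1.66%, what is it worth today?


Formula: PV = FV / (1 + r)^n
Substituting: PV = $10,750.00 / (1 + 0.0166)^1
Discount factor: (1.0166)^1 = 1.0166
PV = $10,750.00 / 1.0166 = $10,574.46

$10,574.46


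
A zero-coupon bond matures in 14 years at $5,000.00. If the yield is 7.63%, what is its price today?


Formula: Price = FV / (1 + r)^n
Substituting: Price = $5,000.00 / (1 + 0.0763)^14
Discount factor: (1.0763)^14 = 2.799412
Price = $5,000.00 / 2.799412 = $1,786.09

$1,786.09


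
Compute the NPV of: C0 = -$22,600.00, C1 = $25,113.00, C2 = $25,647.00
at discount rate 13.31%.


Formula: NPV = C0 + C1/(1+r) + C2/(1+r)^2
Discount C1: $25,113.00 / (1 + 0.1331) = $22,163.09
Discount C2: $25,647.00 / (1 + 0.1331)^2 = $19,975.61
NPV = -$22,600.00 + $22,163.09 + $19,975.61 = $19,538.70

$19,538.70


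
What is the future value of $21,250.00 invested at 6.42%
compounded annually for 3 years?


Formula: FV = P * (1 + r)^n
Substituting: FV = $21,250.00 * (1 + 0.0642)^3
Growth factor: (1.0642)^3 = 1.20523
FV = $21,250.00 * 1.20523 = $25,611.13

$25,611.13


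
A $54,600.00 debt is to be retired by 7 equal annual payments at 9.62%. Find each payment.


Formula: PMT = PV * r / (1 - (1+r)^(-n))
Denominator: 1 - (1 + 0.0962)^(-7) = 0.47426
Numerator: $54,600.00 * 0.0962 = 5252.52
PMT = 5252.52 / 0.47426 = $11,075.20

$11,075.20


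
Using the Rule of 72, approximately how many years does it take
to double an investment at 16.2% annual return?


Formula: Years ≈ 72 / r
Substituting: Years ≈ 72 / 16.2
Years ≈ 4.4

4.4 years


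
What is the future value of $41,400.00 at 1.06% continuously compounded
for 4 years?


Formula: FV = P * e^(r*t)
Exponent: r*t = 0.0106 * 4 = 0.0424
e^(0.0424) = 1.043312
FV = $41,400.00 * 1.043312 = $43,193.11

$43,193.11


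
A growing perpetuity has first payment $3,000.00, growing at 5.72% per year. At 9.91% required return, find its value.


Formula: PV = C / (r - g)
Spread: r - g = 0.0991 - 0.0572 = 0.0419
Substituting: PV = $3,000.00 / 0.0419
PV = $71,599.05

$71,599.05


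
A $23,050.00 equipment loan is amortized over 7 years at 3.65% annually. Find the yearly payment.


Formula: PMT = PV * r / (1 - (1+r)^(-n))
Denominator: 1 - (1 + 0.0365)^(-7) = 0.221937
Numerator: $23,050.00 * 0.0365 = 841.325
PMT = 841.325 / 0.221937 = $3,790.83

$3,790.83


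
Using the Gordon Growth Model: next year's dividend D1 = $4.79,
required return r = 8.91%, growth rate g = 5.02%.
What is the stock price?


Formula: P = D1 / (r - g)
Spread: r - g = 0.0891 - 0.0502 = 0.0389
Substituting: P = $4.79 / 0.0389
P = $123.14

$123.14


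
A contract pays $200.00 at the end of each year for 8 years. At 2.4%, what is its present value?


Formula: PV = PMT * (1 - (1+r)^(-n)) / r
Discount factor: (1 + 0.024)^(-8) = 0.827181
Bracket: 1 - 0.827181 = 0.172819
PV = $200.00 * 0.172819 / 0.024 = $1,440.16

$1,440.16


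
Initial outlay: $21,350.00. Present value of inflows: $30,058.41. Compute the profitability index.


Formula: PI = PV(cash flows) / initial investment
Substituting: PI = $30,058.41 / $21,350.00
PI = 1.4079

1.4079


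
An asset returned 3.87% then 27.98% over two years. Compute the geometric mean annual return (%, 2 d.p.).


Formula: Geometric mean = ((1+r1)*(1+r2))^(1/2) - 1
Product: (1 + 0.0387) * (1 + 0.2798) = 1.0387 * 1.2798 = 1.329328
Square root: 1.329328^0.5 = 1.152965
Geometric mean = 1.152965 - 1 = 0.152965
As percentage: 15.30%

15.30%


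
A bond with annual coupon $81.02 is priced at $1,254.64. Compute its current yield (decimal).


Formula: Current yield = annual coupon / price
Substituting: CY = $81.02 / $1,254.64
CY = 0.064576

0.064576


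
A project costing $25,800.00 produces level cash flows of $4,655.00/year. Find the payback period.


Formula: Payback = investment / annual cash flow
Substituting: Payback = $25,800.00 / $4,655.00
Payback = 5.5424 years

5.5424 years


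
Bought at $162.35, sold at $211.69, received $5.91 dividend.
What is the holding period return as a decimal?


Formula: HPR = (P1 - P0 + D) / P0
Gain: $211.69 - $162.35 + $5.91 = $55.25
HPR = $55.25 / $162.35 = 0.3403

0.3403


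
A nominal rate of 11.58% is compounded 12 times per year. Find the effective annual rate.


Formula: EAR = (1 + r/m)^m - 1
Period rate: r/m = 0.1158 / 12 = 0.00965
Compounding: (1 + 0.00965)^12 = 1.122148
EAR = 1.122148 - 1 = 0.122148

0.122148


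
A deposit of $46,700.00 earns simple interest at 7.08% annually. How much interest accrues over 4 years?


Formula: I = P * r * t
Substituting: I = $46,700.00 * 0.0708 * 4
Step: I = $46,700.00 * 0.2832
I = $13,225.44

$13,225.44


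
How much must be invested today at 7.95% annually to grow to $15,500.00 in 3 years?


Formula: PV = FV / (1 + r)^n
Substituting: PV = $15,500.00 / (1 + 0.0795)^3
Discount factor: (1.0795)^3 = 1.257963
PV = $15,500.00 / 1.257963 = $12,321.51

$12,321.51


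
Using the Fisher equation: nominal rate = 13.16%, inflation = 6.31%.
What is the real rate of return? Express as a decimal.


Formula: (1 + r_real) = (1 + r_nom) / (1 + inflation)
Substituting: (1 + r_real) = 1.1316 / 1.0631
(1 + r_real) = 1.064434
r_real = 1.064434 - 1 = 0.064434

0.064434


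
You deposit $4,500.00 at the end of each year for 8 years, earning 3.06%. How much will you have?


Formula: FV = PMT * ((1+r)^n - 1) / r
Growth factor: (1 + 0.0306)^8 = 1.272686
Numerator: 1.272686 - 1 = 0.272686
FV = $4,500.00 * 0.272686 / 0.0306 = $40,100.81

$40,100.81


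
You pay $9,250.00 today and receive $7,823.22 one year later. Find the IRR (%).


Formula: IRR = C1/C0 - 1
Substituting: IRR = $7,823.22 / $9,250.00 - 1
Ratio: 0.845754 - 1 = -0.154246
IRR = -15.4246%

-15.4246%


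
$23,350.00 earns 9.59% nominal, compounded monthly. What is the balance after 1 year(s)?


Formula: FV = P * (1 + r/m)^(m*t)
Period rate: r/m = 0.0959 / 12 = 0.007992
Total periods: m*t = 12 * 1 = 12
Growth factor: (1 + 0.007992)^12 = 1.10023
FV = $23,350.00 * 1.10023 = $25,690.36

$25,690.36


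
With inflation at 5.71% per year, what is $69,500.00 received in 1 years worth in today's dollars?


Formula: Real value = nominal / (1 + inflation)^years
Price level: (1 + 0.0571)^1 = 1.0571
Real value = $69,500.00 / 1.0571 = $65,745.91

$65,745.91


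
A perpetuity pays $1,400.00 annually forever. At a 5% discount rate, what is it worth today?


Formula: PV = C / r
Substituting: PV = $1,400.00 / 0.05
PV = $28,000.00

$28,000.00


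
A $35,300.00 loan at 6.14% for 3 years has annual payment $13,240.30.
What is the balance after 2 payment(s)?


Formula: Balance = PV*(1+r)^k - PMT*((1+r)^k - 1)/r
Growth: (1 + 0.0614)^2 = 1.12657
Accumulated factor: ((1+r)^k - 1)/r = 2.0614
Balance = $35,300.00 * 1.12657 - $13,240.30 * 2.0614
Balance = $12,474.37

$12,474.37


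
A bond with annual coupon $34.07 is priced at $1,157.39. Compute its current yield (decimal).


Formula: Current yield = annual coupon / price
Substituting: CY = $34.07 / $1,157.39
CY = 0.029437

0.029437


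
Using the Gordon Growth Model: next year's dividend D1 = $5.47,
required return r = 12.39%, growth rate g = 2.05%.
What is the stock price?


Formula: P = D1 / (r - g)
Spread: r - g = 0.1239 - 0.0205 = 0.1034
Substituting: P = $5.47 / 0.1034
P = $52.90

$52.90


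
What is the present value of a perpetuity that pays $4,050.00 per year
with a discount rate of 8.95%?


Formula: PV = C / r
Substituting: PV = $4,050.00 / 0.0895
PV = $45,251.40

$45,251.40


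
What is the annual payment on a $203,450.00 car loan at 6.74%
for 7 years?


Formula: PMT = PV * r / (1 - (1+r)^(-n))
Denominator: 1 - (1 + 0.0674)^(-7) = 0.366554
Numerator: $203,450.00 * 0.0674 = 13712.53
PMT = 13712.53 / 0.366554 = $37,409.31

$37,409.31


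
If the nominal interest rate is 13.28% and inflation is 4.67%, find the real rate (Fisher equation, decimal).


Formula: (1 + r_real) = (1 + r_nom) / (1 + inflation)
Substituting: (1 + r_real) = 1.1328 / 1.0467
(1 + r_real) = 1.082259
r_real = 1.082259 - 1 = 0.082259

0.082259


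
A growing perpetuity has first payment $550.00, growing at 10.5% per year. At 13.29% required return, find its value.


Formula: PV = C / (r - g)
Spread: r - g = 0.1329 - 0.105 = 0.0279
Substituting: PV = $550.00 / 0.0279
PV = $19,713.26

$19,713.26


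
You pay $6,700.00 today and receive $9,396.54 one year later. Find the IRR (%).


Formula: IRR = C1/C0 - 1
Substituting: IRR = $9,396.54 / $6,700.00 - 1
Ratio: 1.402469 - 1 = 0.402469
IRR = 40.2469%

40.2469%


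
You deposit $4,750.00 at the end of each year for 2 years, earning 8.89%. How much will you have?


Formula: FV = PMT * ((1+r)^n - 1) / r
Growth factor: (1 + 0.0889)^2 = 1.185703
Numerator: 1.185703 - 1 = 0.185703
FV = $4,750.00 * 0.185703 / 0.0889 = $9,922.28

$9,922.28
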